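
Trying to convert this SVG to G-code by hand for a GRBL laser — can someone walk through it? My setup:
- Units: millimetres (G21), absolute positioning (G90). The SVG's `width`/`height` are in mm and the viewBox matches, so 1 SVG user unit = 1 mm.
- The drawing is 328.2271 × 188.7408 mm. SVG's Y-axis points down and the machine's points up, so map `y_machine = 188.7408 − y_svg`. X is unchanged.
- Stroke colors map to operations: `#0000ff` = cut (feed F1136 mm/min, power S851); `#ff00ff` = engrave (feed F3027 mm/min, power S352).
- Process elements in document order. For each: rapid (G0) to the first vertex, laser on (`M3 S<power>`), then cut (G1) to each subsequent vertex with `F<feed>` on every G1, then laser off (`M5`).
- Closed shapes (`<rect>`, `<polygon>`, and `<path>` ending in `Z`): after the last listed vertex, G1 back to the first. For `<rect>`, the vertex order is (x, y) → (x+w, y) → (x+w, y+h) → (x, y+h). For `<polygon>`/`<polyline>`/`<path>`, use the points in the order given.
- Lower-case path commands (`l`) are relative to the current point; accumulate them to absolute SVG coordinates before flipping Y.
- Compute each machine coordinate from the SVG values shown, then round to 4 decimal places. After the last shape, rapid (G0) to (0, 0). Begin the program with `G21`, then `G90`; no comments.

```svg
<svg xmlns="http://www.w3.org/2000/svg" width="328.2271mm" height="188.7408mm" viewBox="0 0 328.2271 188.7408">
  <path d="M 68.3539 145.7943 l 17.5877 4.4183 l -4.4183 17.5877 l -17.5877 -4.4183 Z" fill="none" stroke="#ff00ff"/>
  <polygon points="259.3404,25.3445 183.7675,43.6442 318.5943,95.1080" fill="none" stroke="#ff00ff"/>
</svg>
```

1 u = 1 mm; y_m = 188.7408 − y.

[1] `<path>` regular polygon, #ff00ff→engrave S352 F3027: (68.3539,42.9465) → (85.9416,38.5282) → (81.5233,20.9405) → (63.9356,25.3588) → (68.3539,42.9465) (closed)

[2] `<polygon>` closed polygon, #ff00ff→engrave S352 F3027: (259.3404,163.3963) → (183.7675,145.0966) → (318.5943,93.6328) → (259.3404,163.3963) (closed)

G21
G90
G0 X68.3539 Y42.9465
M3 S352
G1 X85.9416 Y38.5282 F3027
G1 X81.5233 Y20.9405 F3027
G1 X63.9356 Y25.3588 F3027
G1 X68.3539 Y42.9465 F3027
M5
G0 X259.3404 Y163.3963
M3 S352
G1 X183.7675 Y145.0966 F3027
G1 X318.5943 Y93.6328 F3027
G1 X259.3404 Y163.3963 F3027
M5
G0 X0.0000 Y0.0000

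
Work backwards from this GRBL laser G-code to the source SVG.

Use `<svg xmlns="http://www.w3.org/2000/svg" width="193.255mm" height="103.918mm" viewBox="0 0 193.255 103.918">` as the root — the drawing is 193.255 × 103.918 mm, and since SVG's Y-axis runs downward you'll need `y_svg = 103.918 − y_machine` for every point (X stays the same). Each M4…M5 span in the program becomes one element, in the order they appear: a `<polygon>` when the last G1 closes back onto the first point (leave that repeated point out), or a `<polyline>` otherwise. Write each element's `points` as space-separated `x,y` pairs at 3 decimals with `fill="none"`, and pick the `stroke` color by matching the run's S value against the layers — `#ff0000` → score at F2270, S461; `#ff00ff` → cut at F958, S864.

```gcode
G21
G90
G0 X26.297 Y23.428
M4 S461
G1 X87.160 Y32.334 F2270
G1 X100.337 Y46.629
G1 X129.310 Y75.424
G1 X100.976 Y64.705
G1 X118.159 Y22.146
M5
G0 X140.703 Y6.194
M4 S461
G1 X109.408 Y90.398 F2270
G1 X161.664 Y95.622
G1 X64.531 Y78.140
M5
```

<svg xmlns="http://www.w3.org/2000/svg" width="193.255mm" height="103.918mm" viewBox="0 0 193.255 103.918">
  <polyline points="26.297,80.490 87.160,71.584 100.337,57.289 129.310,28.494 100.976,39.213 118.159,81.772" fill="none" stroke="#ff0000"/>
  <polyline points="140.703,97.724 109.408,13.520 161.664,8.296 64.531,25.778" fill="none" stroke="#ff0000"/>
</svg>

Machine Y-up, SVG Y-down with viewBox height 103.918, so y_svg = 103.918 − y_machine; X carries over. Every run uses S461, so all elements get stroke `#ff0000` (score).

Run 1: The run is open, so emit a `<polyline>` with points (Y-flipped): 26.297,80.490 87.160,71.584 100.337,57.289 129.310,28.494 100.976,39.213 118.159,81.772.

Run 2: The run is open, so emit a `<polyline>` with points (Y-flipped): 140.703,97.724 109.408,13.520 161.664,8.296 64.531,25.778.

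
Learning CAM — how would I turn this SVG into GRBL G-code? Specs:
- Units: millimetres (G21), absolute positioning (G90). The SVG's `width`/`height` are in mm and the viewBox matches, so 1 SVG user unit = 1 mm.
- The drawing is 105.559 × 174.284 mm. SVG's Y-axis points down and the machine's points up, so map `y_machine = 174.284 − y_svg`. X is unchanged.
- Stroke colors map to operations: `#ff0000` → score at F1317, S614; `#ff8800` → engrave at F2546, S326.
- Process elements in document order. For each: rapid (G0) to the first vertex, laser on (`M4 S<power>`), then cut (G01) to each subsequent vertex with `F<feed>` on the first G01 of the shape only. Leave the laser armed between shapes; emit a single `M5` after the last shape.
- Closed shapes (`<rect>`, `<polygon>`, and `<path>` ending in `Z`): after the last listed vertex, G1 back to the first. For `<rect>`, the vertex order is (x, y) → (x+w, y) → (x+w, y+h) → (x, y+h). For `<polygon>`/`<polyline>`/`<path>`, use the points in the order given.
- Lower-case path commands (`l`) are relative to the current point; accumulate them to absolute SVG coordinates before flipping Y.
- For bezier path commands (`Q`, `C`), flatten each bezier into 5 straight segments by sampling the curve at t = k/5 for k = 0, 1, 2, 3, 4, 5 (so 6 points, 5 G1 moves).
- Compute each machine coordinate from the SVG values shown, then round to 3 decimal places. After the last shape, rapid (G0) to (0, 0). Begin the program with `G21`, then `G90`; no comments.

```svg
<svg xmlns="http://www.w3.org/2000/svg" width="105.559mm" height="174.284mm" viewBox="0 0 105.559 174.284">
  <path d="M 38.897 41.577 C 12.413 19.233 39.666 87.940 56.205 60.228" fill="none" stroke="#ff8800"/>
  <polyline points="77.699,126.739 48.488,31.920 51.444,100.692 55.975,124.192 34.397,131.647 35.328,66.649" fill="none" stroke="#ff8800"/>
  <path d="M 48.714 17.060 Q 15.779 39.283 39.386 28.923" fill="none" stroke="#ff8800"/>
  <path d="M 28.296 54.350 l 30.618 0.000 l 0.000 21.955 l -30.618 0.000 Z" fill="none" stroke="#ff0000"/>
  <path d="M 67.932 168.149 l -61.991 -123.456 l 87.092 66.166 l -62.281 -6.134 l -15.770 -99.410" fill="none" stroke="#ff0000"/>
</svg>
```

G21
G90
G0 X38.897 Y132.707
M4 S326
G01 X28.939 Y136.687 F2546
G01 X28.785 Y127.813
G01 X35.340 Y115.085
G01 X45.512 Y107.499
G01 X56.205 Y114.056
G0 X77.699 Y47.545
M4 S326
G01 X48.488 Y142.364 F2546
G01 X51.444 Y73.592
G01 X55.975 Y50.092
G01 X34.397 Y42.637
G01 X35.328 Y107.635
G0 X48.714 Y157.224
M4 S326
G01 X37.802 Y149.638 F2546
G01 X31.413 Y144.659
G01 X29.547 Y142.286
G01 X32.205 Y142.520
G01 X39.386 Y145.361
G0 X28.296 Y119.934
M4 S614
G01 X58.914 Y119.934 F1317
G01 X58.914 Y97.979
G01 X28.296 Y97.979
G01 X28.296 Y119.934
G0 X67.932 Y6.135
M4 S614
G01 X5.941 Y129.591 F1317
G01 X93.033 Y63.425
G01 X30.752 Y69.559
G01 X14.982 Y168.969
M5
G0 X0.000 Y0.000

1 u = 1 mm; y_m = 174.284 − y.

[1] `<path>` cubic bezier, #ff8800→engrave S326 F2546: (38.897,132.707) → (28.939,136.687) → (28.785,127.813) → (35.340,115.085) → (45.512,107.499) → (56.205,114.056)

[2] `<polyline>` open polyline, #ff8800→engrave S326 F2546: (77.699,47.545) → (48.488,142.364) → (51.444,73.592) → (55.975,50.092) → (34.397,42.637) → (35.328,107.635)

[3] `<path>` quadratic bezier, #ff8800→engrave S326 F2546: (48.714,157.224) → (37.802,149.638) → (31.413,144.659) → (29.547,142.286) → (32.205,142.520) → (39.386,145.361)

[4] `<path>` rectangle, #ff0000→score S614 F1317: (28.296,119.934) → (58.914,119.934) → (58.914,97.979) → (28.296,97.979) → (28.296,119.934) (closed)

[5] `<path>` open polyline, #ff0000→score S614 F1317: (67.932,6.135) → (5.941,129.591) → (93.033,63.425) → (30.752,69.559) → (14.982,168.969)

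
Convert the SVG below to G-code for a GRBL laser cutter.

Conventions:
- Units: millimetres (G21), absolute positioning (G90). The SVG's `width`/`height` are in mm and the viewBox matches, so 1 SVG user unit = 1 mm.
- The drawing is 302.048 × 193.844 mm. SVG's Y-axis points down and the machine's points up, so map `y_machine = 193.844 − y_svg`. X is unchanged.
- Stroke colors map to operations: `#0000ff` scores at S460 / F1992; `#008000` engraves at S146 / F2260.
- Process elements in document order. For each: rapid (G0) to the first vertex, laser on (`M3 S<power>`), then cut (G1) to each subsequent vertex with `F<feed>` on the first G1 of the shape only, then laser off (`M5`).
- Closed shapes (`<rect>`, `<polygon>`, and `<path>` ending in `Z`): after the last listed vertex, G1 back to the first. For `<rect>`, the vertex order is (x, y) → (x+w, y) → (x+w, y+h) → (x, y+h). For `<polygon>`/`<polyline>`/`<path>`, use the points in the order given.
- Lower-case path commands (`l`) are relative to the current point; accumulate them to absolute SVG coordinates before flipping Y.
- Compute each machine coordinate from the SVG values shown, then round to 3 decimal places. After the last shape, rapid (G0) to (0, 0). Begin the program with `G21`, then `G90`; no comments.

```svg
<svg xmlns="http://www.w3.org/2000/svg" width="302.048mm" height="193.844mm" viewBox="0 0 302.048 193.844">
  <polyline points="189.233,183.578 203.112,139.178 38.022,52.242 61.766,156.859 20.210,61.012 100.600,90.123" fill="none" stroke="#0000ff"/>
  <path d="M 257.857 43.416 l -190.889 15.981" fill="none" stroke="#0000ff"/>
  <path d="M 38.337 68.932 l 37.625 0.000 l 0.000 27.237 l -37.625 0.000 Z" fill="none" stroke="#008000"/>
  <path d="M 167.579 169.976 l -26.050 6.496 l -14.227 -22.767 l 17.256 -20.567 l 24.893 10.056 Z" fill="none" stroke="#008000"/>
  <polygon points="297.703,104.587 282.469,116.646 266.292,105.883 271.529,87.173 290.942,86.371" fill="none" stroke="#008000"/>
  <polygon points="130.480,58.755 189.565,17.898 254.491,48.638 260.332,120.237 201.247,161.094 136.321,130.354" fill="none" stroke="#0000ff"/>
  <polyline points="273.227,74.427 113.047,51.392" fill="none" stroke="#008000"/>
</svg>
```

Since the viewBox matches the mm dimensions, user units are millimetres directly. The only transform is the Y-flip y_m = 193.844 − y_svg.

Shape 1 is a open polyline drawn with `<polyline>`. Its stroke #0000ff means score at S460, F1992. After flipping Y the toolpath is (189.233,10.266) → (203.112,54.666) → (38.022,141.602) → (61.766,36.985) → (20.210,132.832) → (100.600,103.721).

Shape 2 is a line segment drawn with `<path>`. Its stroke #0000ff means score at S460, F1992. After flipping Y the toolpath is (257.857,150.428) → (66.968,134.447).

Shape 3 is a rectangle drawn with `<path>`. Its stroke #008000 means engrave at S146, F2260. After flipping Y the toolpath is (38.337,124.912) → (75.962,124.912) → (75.962,97.675) → (38.337,97.675) → (38.337,124.912), returning to the start.

Shape 4 is a regular polygon drawn with `<path>`. Its stroke #008000 means engrave at S146, F2260. After flipping Y the toolpath is (167.579,23.868) → (141.529,17.372) → (127.302,40.139) → (144.558,60.706) → (169.451,50.650) → (167.579,23.868), returning to the start.

Shape 5 is a regular polygon drawn with `<polygon>`. Its stroke #008000 means engrave at S146, F2260. After flipping Y the toolpath is (297.703,89.257) → (282.469,77.198) → (266.292,87.961) → (271.529,106.671) → (290.942,107.473) → (297.703,89.257), returning to the start.

Shape 6 is a regular polygon drawn with `<polygon>`. Its stroke #0000ff means score at S460, F1992. After flipping Y the toolpath is (130.480,135.089) → (189.565,175.946) → (254.491,145.206) → (260.332,73.607) → (201.247,32.750) → (136.321,63.490) → (130.480,135.089), returning to the start.

Shape 7 is a line segment drawn with `<polyline>`. Its stroke #008000 means engrave at S146, F2260. After flipping Y the toolpath is (273.227,119.417) → (113.047,142.452).

G21
G90
G0 X189.233 Y10.266
M3 S460
G1 X203.112 Y54.666 F1992
G1 X38.022 Y141.602
G1 X61.766 Y36.985
G1 X20.210 Y132.832
G1 X100.600 Y103.721
M5
G0 X257.857 Y150.428
M3 S460
G1 X66.968 Y134.447 F1992
M5
G0 X38.337 Y124.912
M3 S146
G1 X75.962 Y124.912 F2260
G1 X75.962 Y97.675
G1 X38.337 Y97.675
G1 X38.337 Y124.912
M5
G0 X167.579 Y23.868
M3 S146
G1 X141.529 Y17.372 F2260
G1 X127.302 Y40.139
G1 X144.558 Y60.706
G1 X169.451 Y50.650
G1 X167.579 Y23.868
M5
G0 X297.703 Y89.257
M3 S146
G1 X282.469 Y77.198 F2260
G1 X266.292 Y87.961
G1 X271.529 Y106.671
G1 X290.942 Y107.473
G1 X297.703 Y89.257
M5
G0 X130.480 Y135.089
M3 S460
G1 X189.565 Y175.946 F1992
G1 X254.491 Y145.206
G1 X260.332 Y73.607
G1 X201.247 Y32.750
G1 X136.321 Y63.490
G1 X130.480 Y135.089
M5
G0 X273.227 Y119.417
M3 S146
G1 X113.047 Y142.452 F2260
M5
G0 X0.000 Y0.000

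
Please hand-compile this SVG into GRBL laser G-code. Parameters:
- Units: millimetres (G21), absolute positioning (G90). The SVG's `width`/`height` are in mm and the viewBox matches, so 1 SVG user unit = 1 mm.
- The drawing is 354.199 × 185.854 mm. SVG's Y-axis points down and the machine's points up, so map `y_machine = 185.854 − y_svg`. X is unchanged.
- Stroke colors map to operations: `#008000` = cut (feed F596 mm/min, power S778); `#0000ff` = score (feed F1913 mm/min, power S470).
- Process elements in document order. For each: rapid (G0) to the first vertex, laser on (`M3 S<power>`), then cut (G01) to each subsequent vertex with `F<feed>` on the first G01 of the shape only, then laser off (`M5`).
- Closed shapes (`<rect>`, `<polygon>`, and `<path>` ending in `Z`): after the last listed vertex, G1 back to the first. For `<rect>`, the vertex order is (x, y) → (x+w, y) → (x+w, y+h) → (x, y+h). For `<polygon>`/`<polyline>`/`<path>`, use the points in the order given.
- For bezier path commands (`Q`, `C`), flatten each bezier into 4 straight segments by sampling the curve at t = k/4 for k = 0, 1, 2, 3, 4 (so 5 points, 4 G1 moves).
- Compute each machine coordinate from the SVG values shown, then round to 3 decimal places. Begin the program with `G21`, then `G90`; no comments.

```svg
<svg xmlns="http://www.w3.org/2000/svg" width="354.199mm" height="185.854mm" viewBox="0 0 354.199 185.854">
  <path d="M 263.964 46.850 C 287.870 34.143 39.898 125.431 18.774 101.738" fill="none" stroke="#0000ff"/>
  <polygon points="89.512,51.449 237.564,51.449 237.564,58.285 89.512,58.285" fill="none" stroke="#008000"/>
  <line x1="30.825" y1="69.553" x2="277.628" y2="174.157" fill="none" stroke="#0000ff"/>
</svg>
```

Since the viewBox matches the mm dimensions, user units are millimetres directly. The only transform is the Y-flip y_m = 185.854 − y_svg.

Shape 1 is a cubic bezier drawn with `<path>`. Its stroke #0000ff means score at S470, F1913. After flipping Y the toolpath is (263.964,139.004) → (238.709,132.457) → (158.255,107.440) → (69.358,84.484) → (18.774,84.116).

Shape 2 is a rectangle drawn with `<polygon>`. Its stroke #008000 means cut at S778, F596. After flipping Y the toolpath is (89.512,134.405) → (237.564,134.405) → (237.564,127.569) → (89.512,127.569) → (89.512,134.405), returning to the start.

Shape 3 is a line segment drawn with `<line>`. Its stroke #0000ff means score at S470, F1913. After flipping Y the toolpath is (30.825,116.301) → (277.628,11.697).

G21
G90
G0 X263.964 Y139.004
M3 S470
G01 X238.709 Y132.457 F1913
G01 X158.255 Y107.440
G01 X69.358 Y84.484
G01 X18.774 Y84.116
M5
G0 X89.512 Y134.405
M3 S778
G01 X237.564 Y134.405 F596
G01 X237.564 Y127.569
G01 X89.512 Y127.569
G01 X89.512 Y134.405
M5
G0 X30.825 Y116.301
M3 S470
G01 X277.628 Y11.697 F1913
M5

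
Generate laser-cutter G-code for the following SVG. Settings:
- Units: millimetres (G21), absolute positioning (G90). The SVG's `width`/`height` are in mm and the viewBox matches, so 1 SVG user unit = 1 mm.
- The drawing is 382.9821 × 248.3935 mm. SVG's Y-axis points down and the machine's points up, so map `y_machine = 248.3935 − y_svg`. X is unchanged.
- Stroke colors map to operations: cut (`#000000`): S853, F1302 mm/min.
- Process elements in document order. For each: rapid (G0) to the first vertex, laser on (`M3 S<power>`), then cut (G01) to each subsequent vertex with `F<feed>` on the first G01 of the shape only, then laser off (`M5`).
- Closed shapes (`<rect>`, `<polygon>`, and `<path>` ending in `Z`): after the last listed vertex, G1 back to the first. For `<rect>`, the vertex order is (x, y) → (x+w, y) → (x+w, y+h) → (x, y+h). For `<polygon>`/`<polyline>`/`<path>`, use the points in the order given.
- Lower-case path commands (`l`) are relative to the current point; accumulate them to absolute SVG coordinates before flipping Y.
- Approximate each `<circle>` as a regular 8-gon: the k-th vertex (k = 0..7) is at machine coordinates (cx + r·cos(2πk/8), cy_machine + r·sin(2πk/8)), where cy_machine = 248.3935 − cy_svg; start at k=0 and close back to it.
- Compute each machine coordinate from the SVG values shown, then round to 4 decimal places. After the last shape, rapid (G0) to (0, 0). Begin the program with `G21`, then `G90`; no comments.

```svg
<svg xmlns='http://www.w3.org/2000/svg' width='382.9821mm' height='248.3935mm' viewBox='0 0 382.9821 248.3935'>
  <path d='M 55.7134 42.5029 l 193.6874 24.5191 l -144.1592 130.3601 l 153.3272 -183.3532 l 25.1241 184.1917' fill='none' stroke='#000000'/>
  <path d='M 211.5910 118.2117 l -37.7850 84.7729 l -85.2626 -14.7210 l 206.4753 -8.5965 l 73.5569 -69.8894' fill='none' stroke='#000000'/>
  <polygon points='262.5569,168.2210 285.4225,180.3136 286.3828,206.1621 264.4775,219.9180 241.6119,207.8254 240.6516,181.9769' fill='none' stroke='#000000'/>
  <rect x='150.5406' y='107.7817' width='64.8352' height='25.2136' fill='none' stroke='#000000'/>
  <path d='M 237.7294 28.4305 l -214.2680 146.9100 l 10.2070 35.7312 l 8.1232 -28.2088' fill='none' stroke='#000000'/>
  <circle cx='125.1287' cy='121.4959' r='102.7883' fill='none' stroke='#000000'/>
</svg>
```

G21
G90
G0 X55.7134 Y205.8906
M3 S853
G01 X249.4008 Y181.3715 F1302
G01 X105.2416 Y51.0114
G01 X258.5688 Y234.3646
G01 X283.6929 Y50.1729
M5
G0 X211.5910 Y130.1818
M3 S853
G01 X173.8060 Y45.4089 F1302
G01 X88.5434 Y60.1299
G01 X295.0187 Y68.7264
G01 X368.5756 Y138.6158
M5
G0 X262.5569 Y80.1725
M3 S853
G01 X285.4225 Y68.0799 F1302
G01 X286.3828 Y42.2314
G01 X264.4775 Y28.4755
G01 X241.6119 Y40.5681
G01 X240.6516 Y66.4166
G01 X262.5569 Y80.1725
M5
G0 X150.5406 Y140.6118
M3 S853
G01 X215.3758 Y140.6118 F1302
G01 X215.3758 Y115.3982
G01 X150.5406 Y115.3982
G01 X150.5406 Y140.6118
M5
G0 X237.7294 Y219.9630
M3 S853
G01 X23.4614 Y73.0530 F1302
G01 X33.6684 Y37.3218
G01 X41.7916 Y65.5306
M5
G0 X227.9170 Y126.8976
M3 S853
G01 X197.8110 Y199.5799 F1302
G01 X125.1287 Y229.6859
G01 X52.4464 Y199.5799
G01 X22.3404 Y126.8976
G01 X52.4464 Y54.2153
G01 X125.1287 Y24.1093
G01 X197.8110 Y54.2153
G01 X227.9170 Y126.8976
M5
G0 X0.0000 Y0.0000

1 u = 1 mm; y_m = 248.3935 − y.

[1] `<path>` open polyline, #000000→cut S853 F1302: (55.7134,205.8906) → (249.4008,181.3715) → (105.2416,51.0114) → (258.5688,234.3646) → (283.6929,50.1729)

[2] `<path>` open polyline, #000000→cut S853 F1302: (211.5910,130.1818) → (173.8060,45.4089) → (88.5434,60.1299) → (295.0187,68.7264) → (368.5756,138.6158)

[3] `<polygon>` regular polygon, #000000→cut S853 F1302: (262.5569,80.1725) → (285.4225,68.0799) → (286.3828,42.2314) → (264.4775,28.4755) → (241.6119,40.5681) → (240.6516,66.4166) → (262.5569,80.1725) (closed)

[4] `<rect>` rectangle, #000000→cut S853 F1302: (150.5406,140.6118) → (215.3758,140.6118) → (215.3758,115.3982) → (150.5406,115.3982) → (150.5406,140.6118) (closed)

[5] `<path>` open polyline, #000000→cut S853 F1302: (237.7294,219.9630) → (23.4614,73.0530) → (33.6684,37.3218) → (41.7916,65.5306)

[6] `<circle>` circle, #000000→cut S853 F1302: (227.9170,126.8976) → (197.8110,199.5799) → (125.1287,229.6859) → (52.4464,199.5799) → (22.3404,126.8976) → (52.4464,54.2153) → (125.1287,24.1093) → (197.8110,54.2153) → (227.9170,126.8976) (closed)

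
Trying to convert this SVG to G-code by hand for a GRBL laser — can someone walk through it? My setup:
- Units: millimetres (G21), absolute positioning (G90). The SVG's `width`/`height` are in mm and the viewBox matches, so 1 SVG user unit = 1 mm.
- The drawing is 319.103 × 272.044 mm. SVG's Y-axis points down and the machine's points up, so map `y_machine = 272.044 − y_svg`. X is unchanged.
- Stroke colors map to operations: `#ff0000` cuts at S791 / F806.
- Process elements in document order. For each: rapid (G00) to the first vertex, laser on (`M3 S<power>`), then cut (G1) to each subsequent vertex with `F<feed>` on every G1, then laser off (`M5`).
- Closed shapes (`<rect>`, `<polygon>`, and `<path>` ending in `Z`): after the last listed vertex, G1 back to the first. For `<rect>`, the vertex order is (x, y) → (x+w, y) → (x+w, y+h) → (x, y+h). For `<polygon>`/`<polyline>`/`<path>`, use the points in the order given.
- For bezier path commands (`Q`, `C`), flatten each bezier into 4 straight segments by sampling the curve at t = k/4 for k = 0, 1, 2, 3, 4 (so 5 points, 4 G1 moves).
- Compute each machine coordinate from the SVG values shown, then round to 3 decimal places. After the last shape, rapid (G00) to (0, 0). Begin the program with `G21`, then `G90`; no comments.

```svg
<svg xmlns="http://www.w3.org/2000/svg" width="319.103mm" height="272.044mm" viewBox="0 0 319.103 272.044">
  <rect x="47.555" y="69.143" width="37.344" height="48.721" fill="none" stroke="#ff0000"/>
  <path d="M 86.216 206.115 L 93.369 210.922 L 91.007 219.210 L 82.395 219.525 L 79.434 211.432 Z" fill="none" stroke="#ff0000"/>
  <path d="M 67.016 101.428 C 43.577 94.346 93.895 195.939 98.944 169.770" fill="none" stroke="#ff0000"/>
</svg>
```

1 u = 1 mm; y_m = 272.044 − y.

[1] `<rect>` rectangle, #ff0000→cut S791 F806: (47.555,202.901) → (84.899,202.901) → (84.899,154.180) → (47.555,154.180) → (47.555,202.901) (closed)

[2] `<path>` regular polygon, #ff0000→cut S791 F806: (86.216,65.929) → (93.369,61.122) → (91.007,52.834) → (82.395,52.519) → (79.434,60.612) → (86.216,65.929) (closed)

[3] `<path>` cubic bezier, #ff0000→cut S791 F806: (67.016,170.616) → (61.406,159.245) → (72.297,129.287) → (88.529,102.908) → (98.944,102.274)

G21
G90
G00 X47.555 Y202.901
M3 S791
G1 X84.899 Y202.901 F806
G1 X84.899 Y154.180 F806
G1 X47.555 Y154.180 F806
G1 X47.555 Y202.901 F806
M5
G00 X86.216 Y65.929
M3 S791
G1 X93.369 Y61.122 F806
G1 X91.007 Y52.834 F806
G1 X82.395 Y52.519 F806
G1 X79.434 Y60.612 F806
G1 X86.216 Y65.929 F806
M5
G00 X67.016 Y170.616
M3 S791
G1 X61.406 Y159.245 F806
G1 X72.297 Y129.287 F806
G1 X88.529 Y102.908 F806
G1 X98.944 Y102.274 F806
M5
G00 X0.000 Y0.000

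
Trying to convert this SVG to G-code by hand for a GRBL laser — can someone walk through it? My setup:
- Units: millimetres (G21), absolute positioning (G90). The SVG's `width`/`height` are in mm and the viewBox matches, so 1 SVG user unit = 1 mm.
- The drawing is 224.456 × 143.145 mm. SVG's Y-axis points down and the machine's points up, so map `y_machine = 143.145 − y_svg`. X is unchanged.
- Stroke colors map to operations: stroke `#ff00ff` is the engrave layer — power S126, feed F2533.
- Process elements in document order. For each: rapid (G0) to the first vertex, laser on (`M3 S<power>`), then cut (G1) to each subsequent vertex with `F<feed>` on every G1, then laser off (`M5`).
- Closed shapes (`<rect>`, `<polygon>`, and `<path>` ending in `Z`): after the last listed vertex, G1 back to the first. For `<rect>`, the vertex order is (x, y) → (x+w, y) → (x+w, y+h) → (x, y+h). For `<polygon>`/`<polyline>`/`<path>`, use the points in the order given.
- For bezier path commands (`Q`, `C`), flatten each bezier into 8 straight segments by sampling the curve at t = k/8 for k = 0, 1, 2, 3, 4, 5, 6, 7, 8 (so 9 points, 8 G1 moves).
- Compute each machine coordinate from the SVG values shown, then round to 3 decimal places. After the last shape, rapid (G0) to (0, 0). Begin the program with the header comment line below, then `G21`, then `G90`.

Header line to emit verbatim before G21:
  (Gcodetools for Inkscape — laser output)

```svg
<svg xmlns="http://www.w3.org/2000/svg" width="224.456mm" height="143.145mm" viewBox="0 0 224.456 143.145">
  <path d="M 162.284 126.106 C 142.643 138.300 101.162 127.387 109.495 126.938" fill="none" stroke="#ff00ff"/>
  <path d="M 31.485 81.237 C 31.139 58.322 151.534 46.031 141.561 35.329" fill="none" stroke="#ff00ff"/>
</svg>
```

(Gcodetools for Inkscape — laser output)
G21
G90
G0 X162.284 Y17.039
M3 S126
G1 X154.035 Y13.484 F2533
G1 X144.578 Y11.702 F2533
G1 X134.753 Y11.299 F2533
G1 X125.399 Y11.882 F2533
G1 X117.357 Y13.058 F2533
G1 X111.466 Y14.433 F2533
G1 X108.565 Y15.614 F2533
G1 X109.495 Y16.207 F2533
M5
G0 X31.485 Y61.908
M3 S126
G1 X36.525 Y70.021 F2533
G1 X49.941 Y77.243 F2533
G1 X68.791 Y83.682 F2533
G1 X90.133 Y89.442 F2533
G1 X111.024 Y94.629 F2533
G1 X128.520 Y99.350 F2533
G1 X139.680 Y103.711 F2533
G1 X141.561 Y107.816 F2533
M5
G0 X0.000 Y0.000

Since the viewBox matches the mm dimensions, user units are millimetres directly. The only transform is the Y-flip y_m = 143.145 − y_svg.

Shape 1 is a cubic bezier drawn with `<path>`. Its stroke #ff00ff means engrave at S126, F2533. After flipping Y the toolpath is (162.284,17.039) → (154.035,13.484) → (144.578,11.702) → (134.753,11.299) → (125.399,11.882) → (117.357,13.058) → (111.466,14.433) → (108.565,15.614) → (109.495,16.207).

Shape 2 is a cubic bezier drawn with `<path>`. Its stroke #ff00ff means engrave at S126, F2533. After flipping Y the toolpath is (31.485,61.908) → (36.525,70.021) → (49.941,77.243) → (68.791,83.682) → (90.133,89.442) → (111.024,94.629) → (128.520,99.350) → (139.680,103.711) → (141.561,107.816).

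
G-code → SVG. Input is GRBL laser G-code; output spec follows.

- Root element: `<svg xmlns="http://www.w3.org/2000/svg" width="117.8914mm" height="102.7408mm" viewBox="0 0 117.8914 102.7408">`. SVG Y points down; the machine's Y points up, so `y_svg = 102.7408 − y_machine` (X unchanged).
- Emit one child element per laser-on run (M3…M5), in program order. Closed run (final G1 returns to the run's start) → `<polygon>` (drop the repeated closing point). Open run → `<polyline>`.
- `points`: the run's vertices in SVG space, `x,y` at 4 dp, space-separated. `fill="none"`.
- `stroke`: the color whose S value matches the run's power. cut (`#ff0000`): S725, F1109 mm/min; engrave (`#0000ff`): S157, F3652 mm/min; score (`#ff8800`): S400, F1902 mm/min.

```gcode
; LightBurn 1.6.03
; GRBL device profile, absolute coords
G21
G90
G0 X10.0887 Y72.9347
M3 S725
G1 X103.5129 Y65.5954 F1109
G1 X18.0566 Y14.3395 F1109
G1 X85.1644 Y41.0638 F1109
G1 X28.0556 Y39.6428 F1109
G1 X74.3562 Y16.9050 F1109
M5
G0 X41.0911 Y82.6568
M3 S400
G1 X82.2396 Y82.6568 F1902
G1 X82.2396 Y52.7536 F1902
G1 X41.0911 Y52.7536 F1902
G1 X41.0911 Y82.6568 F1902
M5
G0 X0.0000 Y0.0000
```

Each laser-on run becomes one SVG element. Flip Y back into SVG space with y_svg = 102.7408 − y_machine.

Run 1: power S725 maps to stroke `#ff0000` (cut). The run is open, so emit a `<polyline>` with points (Y-flipped): 10.0887,29.8061 103.5129,37.1454 18.0566,88.4013 85.1644,61.6770 28.0556,63.0980 74.3562,85.8358.

Run 2: power S400 maps to stroke `#ff8800` (score). The run returns to its start, so emit a `<polygon>` with points (Y-flipped): 41.0911,20.0840 82.2396,20.0840 82.2396,49.9872 41.0911,49.9872.

<svg xmlns="http://www.w3.org/2000/svg" width="117.8914mm" height="102.7408mm" viewBox="0 0 117.8914 102.7408">
  <polyline points="10.0887,29.8061 103.5129,37.1454 18.0566,88.4013 85.1644,61.6770 28.0556,63.0980 74.3562,85.8358" fill="none" stroke="#ff0000"/>
  <polygon points="41.0911,20.0840 82.2396,20.0840 82.2396,49.9872 41.0911,49.9872" fill="none" stroke="#ff8800"/>
</svg>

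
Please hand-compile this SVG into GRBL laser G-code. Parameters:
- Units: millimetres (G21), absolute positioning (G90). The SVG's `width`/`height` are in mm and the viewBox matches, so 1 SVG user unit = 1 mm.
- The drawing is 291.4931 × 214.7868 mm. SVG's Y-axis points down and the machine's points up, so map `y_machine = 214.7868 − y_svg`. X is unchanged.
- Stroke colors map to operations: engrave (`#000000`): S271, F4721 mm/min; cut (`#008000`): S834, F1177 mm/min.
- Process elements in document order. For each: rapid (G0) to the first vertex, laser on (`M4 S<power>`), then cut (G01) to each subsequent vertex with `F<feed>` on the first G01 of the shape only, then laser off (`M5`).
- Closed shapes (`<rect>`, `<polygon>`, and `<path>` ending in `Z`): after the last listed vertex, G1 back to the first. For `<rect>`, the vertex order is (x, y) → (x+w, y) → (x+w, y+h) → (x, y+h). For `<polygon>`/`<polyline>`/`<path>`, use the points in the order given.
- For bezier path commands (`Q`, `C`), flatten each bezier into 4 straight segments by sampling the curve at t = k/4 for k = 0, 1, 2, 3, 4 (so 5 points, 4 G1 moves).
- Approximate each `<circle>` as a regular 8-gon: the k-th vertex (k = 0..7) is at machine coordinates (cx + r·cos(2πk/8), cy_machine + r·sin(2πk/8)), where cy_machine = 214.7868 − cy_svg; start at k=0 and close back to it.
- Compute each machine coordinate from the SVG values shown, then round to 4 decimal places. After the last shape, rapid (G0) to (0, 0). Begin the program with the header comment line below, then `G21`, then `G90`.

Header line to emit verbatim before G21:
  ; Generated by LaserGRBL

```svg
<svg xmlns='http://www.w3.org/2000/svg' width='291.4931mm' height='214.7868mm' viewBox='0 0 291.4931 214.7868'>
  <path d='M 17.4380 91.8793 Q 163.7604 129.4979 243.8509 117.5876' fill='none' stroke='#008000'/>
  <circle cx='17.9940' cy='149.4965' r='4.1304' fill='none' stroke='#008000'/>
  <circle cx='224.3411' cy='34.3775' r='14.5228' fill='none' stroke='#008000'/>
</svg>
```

1 u = 1 mm; y_m = 214.7868 − y.

[1] `<path>` quadratic bezier, #008000→cut S834 F1177: (17.4380,122.9075) → (86.4597,107.1938) → (147.2024,97.6711) → (199.6662,94.3396) → (243.8509,97.1992)

[2] `<circle>` circle, #008000→cut S834 F1177: (22.1244,65.2903) → (20.9146,68.2109) → (17.9940,69.4207) → (15.0734,68.2109) → (13.8636,65.2903) → (15.0734,62.3697) → (17.9940,61.1599) → (20.9146,62.3697) → (22.1244,65.2903) (closed)

[3] `<circle>` circle, #008000→cut S834 F1177: (238.8639,180.4093) → (234.6103,190.6785) → (224.3411,194.9321) → (214.0719,190.6785) → (209.8183,180.4093) → (214.0719,170.1401) → (224.3411,165.8865) → (234.6103,170.1401) → (238.8639,180.4093) (closed)

; Generated by LaserGRBL
G21
G90
G0 X17.4380 Y122.9075
M4 S834
G01 X86.4597 Y107.1938 F1177
G01 X147.2024 Y97.6711
G01 X199.6662 Y94.3396
G01 X243.8509 Y97.1992
M5
G0 X22.1244 Y65.2903
M4 S834
G01 X20.9146 Y68.2109 F1177
G01 X17.9940 Y69.4207
G01 X15.0734 Y68.2109
G01 X13.8636 Y65.2903
G01 X15.0734 Y62.3697
G01 X17.9940 Y61.1599
G01 X20.9146 Y62.3697
G01 X22.1244 Y65.2903
M5
G0 X238.8639 Y180.4093
M4 S834
G01 X234.6103 Y190.6785 F1177
G01 X224.3411 Y194.9321
G01 X214.0719 Y190.6785
G01 X209.8183 Y180.4093
G01 X214.0719 Y170.1401
G01 X224.3411 Y165.8865
G01 X234.6103 Y170.1401
G01 X238.8639 Y180.4093
M5
G0 X0.0000 Y0.0000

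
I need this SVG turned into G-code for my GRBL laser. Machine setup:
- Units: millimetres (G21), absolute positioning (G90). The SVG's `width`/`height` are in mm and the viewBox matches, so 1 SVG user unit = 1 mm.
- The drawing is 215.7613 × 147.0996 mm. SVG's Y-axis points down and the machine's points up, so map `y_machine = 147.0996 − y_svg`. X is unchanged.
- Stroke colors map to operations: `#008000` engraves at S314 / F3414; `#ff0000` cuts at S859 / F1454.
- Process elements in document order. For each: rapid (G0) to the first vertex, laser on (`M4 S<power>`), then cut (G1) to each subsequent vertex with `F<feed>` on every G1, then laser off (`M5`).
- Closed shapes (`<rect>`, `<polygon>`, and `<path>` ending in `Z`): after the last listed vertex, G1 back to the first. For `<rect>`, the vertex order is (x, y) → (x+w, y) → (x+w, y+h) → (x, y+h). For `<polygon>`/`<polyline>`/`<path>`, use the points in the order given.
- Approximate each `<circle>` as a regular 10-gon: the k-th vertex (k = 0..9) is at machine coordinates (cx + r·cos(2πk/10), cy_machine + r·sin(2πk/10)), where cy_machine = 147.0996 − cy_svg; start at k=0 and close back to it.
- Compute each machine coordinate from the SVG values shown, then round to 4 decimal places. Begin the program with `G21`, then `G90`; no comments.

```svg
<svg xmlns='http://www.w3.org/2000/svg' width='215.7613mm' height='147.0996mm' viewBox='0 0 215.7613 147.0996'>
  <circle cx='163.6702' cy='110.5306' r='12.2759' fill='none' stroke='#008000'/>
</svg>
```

G21
G90
G0 X175.9461 Y36.5690
M4 S314
G1 X173.6016 Y43.7846 F3414
G1 X167.4637 Y48.2441 F3414
G1 X159.8767 Y48.2441 F3414
G1 X153.7388 Y43.7846 F3414
G1 X151.3943 Y36.5690 F3414
G1 X153.7388 Y29.3534 F3414
G1 X159.8767 Y24.8939 F3414
G1 X167.4637 Y24.8939 F3414
G1 X173.6016 Y29.3534 F3414
G1 X175.9461 Y36.5690 F3414
M5

1 u = 1 mm; y_m = 147.0996 − y.

[1] `<circle>` circle, #008000→engrave S314 F3414: (175.9461,36.5690) → (173.6016,43.7846) → (167.4637,48.2441) → (159.8767,48.2441) → (153.7388,43.7846) → (151.3943,36.5690) → (153.7388,29.3534) → (159.8767,24.8939) → (167.4637,24.8939) → (173.6016,29.3534) → (175.9461,36.5690) (closed)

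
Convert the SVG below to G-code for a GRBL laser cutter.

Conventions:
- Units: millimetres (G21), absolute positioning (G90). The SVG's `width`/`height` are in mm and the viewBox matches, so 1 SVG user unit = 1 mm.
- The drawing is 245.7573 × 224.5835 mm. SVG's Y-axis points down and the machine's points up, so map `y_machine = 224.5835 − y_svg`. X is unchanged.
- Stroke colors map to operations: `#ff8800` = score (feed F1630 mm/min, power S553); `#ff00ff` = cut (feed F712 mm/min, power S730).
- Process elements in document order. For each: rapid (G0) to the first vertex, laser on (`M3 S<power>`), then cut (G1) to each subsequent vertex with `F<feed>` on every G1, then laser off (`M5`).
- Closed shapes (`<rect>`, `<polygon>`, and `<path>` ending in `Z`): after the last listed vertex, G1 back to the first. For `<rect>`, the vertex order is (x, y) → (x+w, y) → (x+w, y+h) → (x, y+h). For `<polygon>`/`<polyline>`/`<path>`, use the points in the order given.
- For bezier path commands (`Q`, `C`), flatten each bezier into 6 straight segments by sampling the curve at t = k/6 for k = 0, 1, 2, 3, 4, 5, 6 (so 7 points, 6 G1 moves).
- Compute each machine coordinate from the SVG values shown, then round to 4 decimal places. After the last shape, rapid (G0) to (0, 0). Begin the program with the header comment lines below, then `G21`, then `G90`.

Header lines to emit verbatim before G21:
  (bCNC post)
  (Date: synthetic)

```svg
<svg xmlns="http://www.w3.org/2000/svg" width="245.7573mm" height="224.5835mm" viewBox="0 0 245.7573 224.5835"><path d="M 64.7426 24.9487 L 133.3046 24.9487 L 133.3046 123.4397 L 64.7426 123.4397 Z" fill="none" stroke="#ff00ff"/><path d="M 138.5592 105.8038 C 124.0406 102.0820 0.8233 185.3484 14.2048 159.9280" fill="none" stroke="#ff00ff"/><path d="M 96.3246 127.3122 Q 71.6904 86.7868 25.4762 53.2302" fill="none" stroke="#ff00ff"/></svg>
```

Since the viewBox matches the mm dimensions, user units are millimetres directly. The only transform is the Y-flip y_m = 224.5835 − y_svg.

Shape 1 is a rectangle drawn with `<path>`. Its stroke #ff00ff means cut at S730, F712. After flipping Y the toolpath is (64.7426,199.6348) → (133.3046,199.6348) → (133.3046,101.1438) → (64.7426,101.1438) → (64.7426,199.6348), returning to the start.

Shape 2 is a cubic bezier drawn with `<path>`. Its stroke #ff00ff means cut at S730, F712. After flipping Y the toolpath is (138.5592,118.7797) → (123.3773,114.2975) → (96.8928,100.7527) → (65.9195,83.5806) → (37.2711,68.2168) → (17.7616,60.0966) → (14.2048,64.6555).

Shape 3 is a quadratic bezier drawn with `<path>`. Its stroke #ff00ff means cut at S730, F712. After flipping Y the toolpath is (96.3246,97.2713) → (87.5138,110.5862) → (77.5040,123.5139) → (66.2954,136.0545) → (53.8879,148.2079) → (40.2815,159.9742) → (25.4762,171.3533).

(bCNC post)
(Date: synthetic)
G21
G90
G0 X64.7426 Y199.6348
M3 S730
G1 X133.3046 Y199.6348 F712
G1 X133.3046 Y101.1438 F712
G1 X64.7426 Y101.1438 F712
G1 X64.7426 Y199.6348 F712
M5
G0 X138.5592 Y118.7797
M3 S730
G1 X123.3773 Y114.2975 F712
G1 X96.8928 Y100.7527 F712
G1 X65.9195 Y83.5806 F712
G1 X37.2711 Y68.2168 F712
G1 X17.7616 Y60.0966 F712
G1 X14.2048 Y64.6555 F712
M5
G0 X96.3246 Y97.2713
M3 S730
G1 X87.5138 Y110.5862 F712
G1 X77.5040 Y123.5139 F712
G1 X66.2954 Y136.0545 F712
G1 X53.8879 Y148.2079 F712
G1 X40.2815 Y159.9742 F712
G1 X25.4762 Y171.3533 F712
M5
G0 X0.0000 Y0.0000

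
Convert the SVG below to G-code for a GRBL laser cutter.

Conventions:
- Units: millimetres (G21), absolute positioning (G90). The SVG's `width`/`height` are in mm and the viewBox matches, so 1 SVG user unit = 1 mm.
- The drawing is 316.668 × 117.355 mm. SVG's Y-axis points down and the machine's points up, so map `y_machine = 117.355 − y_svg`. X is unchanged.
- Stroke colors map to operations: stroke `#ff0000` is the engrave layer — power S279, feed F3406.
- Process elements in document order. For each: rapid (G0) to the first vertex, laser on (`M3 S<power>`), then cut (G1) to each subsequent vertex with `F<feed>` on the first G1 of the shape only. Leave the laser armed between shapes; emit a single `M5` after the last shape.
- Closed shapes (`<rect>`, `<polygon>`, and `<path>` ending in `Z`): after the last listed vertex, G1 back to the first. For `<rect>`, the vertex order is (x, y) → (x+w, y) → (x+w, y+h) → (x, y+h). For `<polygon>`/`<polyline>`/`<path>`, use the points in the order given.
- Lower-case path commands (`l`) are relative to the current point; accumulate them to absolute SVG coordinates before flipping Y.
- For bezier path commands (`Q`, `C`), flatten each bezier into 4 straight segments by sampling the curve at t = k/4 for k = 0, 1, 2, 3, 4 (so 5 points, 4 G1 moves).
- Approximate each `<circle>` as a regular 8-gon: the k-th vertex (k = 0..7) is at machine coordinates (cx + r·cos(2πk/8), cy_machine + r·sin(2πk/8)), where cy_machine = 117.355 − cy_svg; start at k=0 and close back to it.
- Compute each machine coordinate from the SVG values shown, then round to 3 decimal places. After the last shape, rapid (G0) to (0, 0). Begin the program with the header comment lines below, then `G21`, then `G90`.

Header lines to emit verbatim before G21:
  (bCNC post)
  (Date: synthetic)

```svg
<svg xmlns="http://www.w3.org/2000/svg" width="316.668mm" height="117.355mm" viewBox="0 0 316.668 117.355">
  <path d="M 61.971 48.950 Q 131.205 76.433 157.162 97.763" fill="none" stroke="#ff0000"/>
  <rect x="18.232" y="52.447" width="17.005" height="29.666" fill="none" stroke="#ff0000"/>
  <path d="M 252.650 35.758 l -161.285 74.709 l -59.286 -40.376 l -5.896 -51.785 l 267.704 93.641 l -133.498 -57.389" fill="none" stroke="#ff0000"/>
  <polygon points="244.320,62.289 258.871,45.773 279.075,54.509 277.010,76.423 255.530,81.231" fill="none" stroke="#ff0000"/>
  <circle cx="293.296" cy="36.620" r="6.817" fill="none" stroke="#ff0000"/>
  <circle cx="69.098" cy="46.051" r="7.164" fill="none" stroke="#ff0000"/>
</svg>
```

viewBox `0 0 316.668 117.355` with mm width/height → 1 unit = 1 mm. Flip: y_m = 117.355 − y_svg.

**Shape 1** — `<path>` quadratic bezier, stroke `#ff0000` → engrave (S279, F3406). Control points (SVG): P0=(61.971,48.950), P1=(131.205,76.433), P2=(157.162,97.763); sampled at t=k/4. Machine vertices: (61.971,68.405) → (93.883,55.048) → (120.386,42.460) → (141.479,30.642) → (157.162,19.592). Open path.

**Shape 2** — `<rect>` rectangle, stroke `#ff0000` → engrave (S279, F3406). Machine vertices: (18.232,64.908) → (35.237,64.908) → (35.237,35.242) → (18.232,35.242) → (18.232,64.908). Closed: final G1 returns to the first vertex.

**Shape 3** — `<path>` open polyline, stroke `#ff0000` → engrave (S279, F3406). Machine vertices: (252.650,81.597) → (91.365,6.888) → (32.079,47.264) → (26.183,99.049) → (293.887,5.408) → (160.389,62.797). Open path.

**Shape 4** — `<polygon>` regular polygon, stroke `#ff0000` → engrave (S279, F3406). Machine vertices: (244.320,55.066) → (258.871,71.582) → (279.075,62.846) → (277.010,40.932) → (255.530,36.124) → (244.320,55.066). Closed: final G1 returns to the first vertex.

**Shape 5** — `<circle>` circle, stroke `#ff0000` → engrave (S279, F3406). Machine vertices: (300.113,80.735) → (298.116,85.555) → (293.296,87.552) → (288.476,85.555) → (286.479,80.735) → (288.476,75.915) → (293.296,73.918) → (298.116,75.915) → (300.113,80.735). Closed: final G1 returns to the first vertex.

**Shape 6** — `<circle>` circle, stroke `#ff0000` → engrave (S279, F3406). Machine vertices: (76.262,71.304) → (74.164,76.370) → (69.098,78.468) → (64.032,76.370) → (61.934,71.304) → (64.032,66.238) → (69.098,64.140) → (74.164,66.238) → (76.262,71.304). Closed: final G1 returns to the first vertex.

(bCNC post)
(Date: synthetic)
G21
G90
G0 X61.971 Y68.405
M3 S279
G1 X93.883 Y55.048 F3406
G1 X120.386 Y42.460
G1 X141.479 Y30.642
G1 X157.162 Y19.592
G0 X18.232 Y64.908
M3 S279
G1 X35.237 Y64.908 F3406
G1 X35.237 Y35.242
G1 X18.232 Y35.242
G1 X18.232 Y64.908
G0 X252.650 Y81.597
M3 S279
G1 X91.365 Y6.888 F3406
G1 X32.079 Y47.264
G1 X26.183 Y99.049
G1 X293.887 Y5.408
G1 X160.389 Y62.797
G0 X244.320 Y55.066
M3 S279
G1 X258.871 Y71.582 F3406
G1 X279.075 Y62.846
G1 X277.010 Y40.932
G1 X255.530 Y36.124
G1 X244.320 Y55.066
G0 X300.113 Y80.735
M3 S279
G1 X298.116 Y85.555 F3406
G1 X293.296 Y87.552
G1 X288.476 Y85.555
G1 X286.479 Y80.735
G1 X288.476 Y75.915
G1 X293.296 Y73.918
G1 X298.116 Y75.915
G1 X300.113 Y80.735
G0 X76.262 Y71.304
M3 S279
G1 X74.164 Y76.370 F3406
G1 X69.098 Y78.468
G1 X64.032 Y76.370
G1 X61.934 Y71.304
G1 X64.032 Y66.238
G1 X69.098 Y64.140
G1 X74.164 Y66.238
G1 X76.262 Y71.304
M5
G0 X0.000 Y0.000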